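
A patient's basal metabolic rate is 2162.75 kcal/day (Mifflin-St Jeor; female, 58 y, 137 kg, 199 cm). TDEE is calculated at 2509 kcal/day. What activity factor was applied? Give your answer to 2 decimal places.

Activity factor = TEE ÷ BMR = 2509 ÷ 2162.75 = 1.16.

1.16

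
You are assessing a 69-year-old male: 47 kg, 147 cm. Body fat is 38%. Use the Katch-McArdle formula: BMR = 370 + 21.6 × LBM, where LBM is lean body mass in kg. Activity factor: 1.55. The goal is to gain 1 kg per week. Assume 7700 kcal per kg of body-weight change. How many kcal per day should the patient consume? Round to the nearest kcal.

LBM = 47 × (1 − 0.38) = 29.14 kg. Katch-McArdle: BMR = 370 + 21.6 × 29.14 = 999.424 kcal/day.
TEE = 999.424 × 1.55 = 1549.1072 kcal/day.
Required daily surplus = 1 × 7700 ÷ 7 = 1100 kcal/day.
Target intake = 1549.1072 + 1100 = 2649.1072 kcal/day.

2649 kcal per day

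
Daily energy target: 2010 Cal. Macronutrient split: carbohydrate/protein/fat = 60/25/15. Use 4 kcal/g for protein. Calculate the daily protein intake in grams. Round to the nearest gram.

126 g/day

Protein energy = 25% × 2010 = 502.5 kcal.
At 4 kcal/g: 502.5 ÷ 4 = 125.625 g.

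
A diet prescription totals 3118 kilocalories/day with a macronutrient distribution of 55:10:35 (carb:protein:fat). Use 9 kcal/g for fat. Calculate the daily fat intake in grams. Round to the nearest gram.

Fat energy = 35% × 3118 = 1091.3 kcal.
At 9 kcal/g: 1091.3 ÷ 9 = 121.2556 g.

121 g/day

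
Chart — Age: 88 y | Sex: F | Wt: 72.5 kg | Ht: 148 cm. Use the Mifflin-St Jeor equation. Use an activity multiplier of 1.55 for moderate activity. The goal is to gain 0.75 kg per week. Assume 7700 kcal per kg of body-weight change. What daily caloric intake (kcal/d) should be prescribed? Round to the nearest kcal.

2451 kcal/d

Mifflin-St Jeor (female): BMR = 10(72.5) + 6.25(148) − 5(88) − 161 = 725 + 925 − 440 − 161 = 1049 kcal/day.
TEE = 1049 × 1.55 = 1625.95 kcal/day.
Required daily surplus = 0.75 × 7700 ÷ 7 = 825 kcal/day.
Target intake = 1625.95 + 825 = 2450.95 kcal/day.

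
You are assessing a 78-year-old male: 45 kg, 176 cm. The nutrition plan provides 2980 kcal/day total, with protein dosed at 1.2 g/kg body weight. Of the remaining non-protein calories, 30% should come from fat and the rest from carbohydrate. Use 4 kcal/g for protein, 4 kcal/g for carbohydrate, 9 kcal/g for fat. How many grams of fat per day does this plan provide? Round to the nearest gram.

Protein = 1.2 × 45 = 54 g → 54 × 4 = 216 kcal.
Non-protein calories = 2980 − 216 = 2764 kcal.
Fat: 30% × 2764 = 829.2 kcal; carbohydrate: 1934.8 kcal.
Fat: 829.2 kcal ÷ 9 kcal/g = 92.1333 g.

92 g/day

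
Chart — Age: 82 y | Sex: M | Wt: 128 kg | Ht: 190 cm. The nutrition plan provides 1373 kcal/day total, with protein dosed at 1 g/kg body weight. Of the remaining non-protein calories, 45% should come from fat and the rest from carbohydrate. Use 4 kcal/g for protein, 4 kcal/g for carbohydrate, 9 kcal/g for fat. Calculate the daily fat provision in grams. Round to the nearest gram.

43 g/day

Protein = 1 × 128 = 128 g → 128 × 4 = 512 kcal.
Non-protein calories = 1373 − 512 = 861 kcal.
Fat: 45% × 861 = 387.45 kcal; carbohydrate: 473.55 kcal.
Fat: 387.45 kcal ÷ 9 kcal/g = 43.05 g.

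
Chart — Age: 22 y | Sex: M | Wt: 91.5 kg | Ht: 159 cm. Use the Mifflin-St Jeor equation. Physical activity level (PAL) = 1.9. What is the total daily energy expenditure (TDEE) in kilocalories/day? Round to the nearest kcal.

Mifflin-St Jeor (male): BMR = 10(91.5) + 6.25(159) − 5(22) + 5 = 915 + 993.75 − 110 + 5 = 1803.75 kcal/day.
TEE = BMR × activity factor = 1803.75 × 1.9 = 3427.125 kcal/day.

3427 kilocalories/day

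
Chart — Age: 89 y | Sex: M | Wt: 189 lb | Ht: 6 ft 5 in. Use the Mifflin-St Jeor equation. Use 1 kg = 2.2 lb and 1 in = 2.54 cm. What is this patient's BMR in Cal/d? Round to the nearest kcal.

Convert to metric: weight = 189 ÷ 2.2 = 85.9091 kg; height = (6×12 + 5) × 2.54 = 77 × 2.54 = 195.58 cm.
Mifflin-St Jeor (male): BMR = 10(85.9091) + 6.25(195.58) − 5(89) + 5 = 859.0909 + 1222.375 − 445 + 5 = 1641.4659 kcal/day.

1641 Cal/d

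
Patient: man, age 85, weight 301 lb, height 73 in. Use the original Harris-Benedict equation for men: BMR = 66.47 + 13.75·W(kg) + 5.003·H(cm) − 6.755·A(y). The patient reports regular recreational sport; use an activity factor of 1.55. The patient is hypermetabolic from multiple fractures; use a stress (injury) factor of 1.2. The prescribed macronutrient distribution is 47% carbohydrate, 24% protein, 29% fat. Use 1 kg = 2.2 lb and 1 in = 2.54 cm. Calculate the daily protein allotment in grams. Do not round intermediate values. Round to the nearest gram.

257 g/day

Convert to metric: weight = 301 ÷ 2.2 = 136.8182 kg; height = 73 × 2.54 = 185.42 cm.
Harris-Benedict: BMR = 66.47 + 13.75(136.8182) + 5.003(185.42) − 6.755(85) = 2301.2013 kcal/day.
TEE = 2301.2013 × 1.55 = 3566.862 kcal/day.
With stress factor 1.2: 3566.862 × 1.2 = 4280.2343 kcal/day.
Protein energy = 24% × 4280.2343 = 1027.2562 kcal.
Protein = 1027.2562 ÷ 4 kcal/g = 256.8141 g.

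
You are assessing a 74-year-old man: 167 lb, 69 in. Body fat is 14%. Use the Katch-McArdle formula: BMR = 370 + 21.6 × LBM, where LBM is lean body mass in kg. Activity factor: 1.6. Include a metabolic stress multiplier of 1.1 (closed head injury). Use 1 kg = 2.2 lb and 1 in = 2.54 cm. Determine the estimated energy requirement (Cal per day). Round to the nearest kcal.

3133 Cal per day

Convert to metric: weight = 167 ÷ 2.2 = 75.9091 kg; height = 69 × 2.54 = 175.26 cm.
LBM = 75.9091 × (1 − 0.14) = 65.2818 kg. Katch-McArdle: BMR = 370 + 21.6 × 65.2818 = 1780.0873 kcal/day.
TEE = BMR × activity factor = 1780.0873 × 1.6 = 2848.1396 kcal/day.
Apply stress factor: 2848.1396 × 1.1 = 3132.9536 kcal/day.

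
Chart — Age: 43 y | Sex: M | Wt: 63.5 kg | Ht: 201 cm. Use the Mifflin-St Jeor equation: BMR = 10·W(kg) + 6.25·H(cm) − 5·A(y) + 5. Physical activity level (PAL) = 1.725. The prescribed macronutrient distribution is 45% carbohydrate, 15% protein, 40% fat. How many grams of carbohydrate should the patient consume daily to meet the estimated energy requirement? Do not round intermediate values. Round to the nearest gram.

326 g/day

Mifflin-St Jeor (male): BMR = 10(63.5) + 6.25(201) − 5(43) + 5 = 635 + 1256.25 − 215 + 5 = 1681.25 kcal/day.
TEE = 1681.25 × 1.725 = 2900.1563 kcal/day.
Carbohydrate energy = 45% × 2900.1563 = 1305.0703 kcal.
Carbohydrate = 1305.0703 ÷ 4 kcal/g = 326.2676 g.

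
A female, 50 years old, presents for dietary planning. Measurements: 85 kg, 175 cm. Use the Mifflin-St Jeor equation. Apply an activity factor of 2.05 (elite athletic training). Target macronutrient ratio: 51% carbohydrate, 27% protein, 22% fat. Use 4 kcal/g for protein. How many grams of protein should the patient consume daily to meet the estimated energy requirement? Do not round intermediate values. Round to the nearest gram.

Mifflin-St Jeor (female): BMR = 10(85) + 6.25(175) − 5(50) − 161 = 850 + 1093.75 − 250 − 161 = 1532.75 kcal/day.
TEE = 1532.75 × 2.05 = 3142.1375 kcal/day.
Protein energy = 27% × 3142.1375 = 848.3771 kcal.
Protein = 848.3771 ÷ 4 kcal/g = 212.0943 g.

212 g/day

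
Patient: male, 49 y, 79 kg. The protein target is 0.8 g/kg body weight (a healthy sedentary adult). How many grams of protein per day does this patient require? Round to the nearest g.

Protein = 0.8 g/kg × 79 kg = 63.2 g/day.

63 g/day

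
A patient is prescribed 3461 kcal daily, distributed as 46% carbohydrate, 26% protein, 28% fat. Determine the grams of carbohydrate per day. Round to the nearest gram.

398 g/day

Carbohydrate energy = 46% × 3461 = 1592.06 kcal.
At 4 kcal/g: 1592.06 ÷ 4 = 398.015 g.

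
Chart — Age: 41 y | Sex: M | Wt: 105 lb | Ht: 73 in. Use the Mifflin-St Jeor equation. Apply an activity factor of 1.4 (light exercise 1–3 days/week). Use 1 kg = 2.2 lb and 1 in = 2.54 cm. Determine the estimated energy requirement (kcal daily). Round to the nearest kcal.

Convert to metric: weight = 105 ÷ 2.2 = 47.7273 kg; height = 73 × 2.54 = 185.42 cm.
Mifflin-St Jeor (male): BMR = 10(47.7273) + 6.25(185.42) − 5(41) + 5 = 477.2727 + 1158.875 − 205 + 5 = 1436.1477 kcal/day.
TEE = BMR × activity factor = 1436.1477 × 1.4 = 2010.6068 kcal/day.

2011 kcal daily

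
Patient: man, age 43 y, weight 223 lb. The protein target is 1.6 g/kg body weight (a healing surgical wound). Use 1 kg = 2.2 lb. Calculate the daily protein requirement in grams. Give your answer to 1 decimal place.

162.2 g/day

Weight in kg = 223 ÷ 2.2 = 101.3636 kg.
Protein = 1.6 g/kg × 101.3636 kg = 162.1818 g/day.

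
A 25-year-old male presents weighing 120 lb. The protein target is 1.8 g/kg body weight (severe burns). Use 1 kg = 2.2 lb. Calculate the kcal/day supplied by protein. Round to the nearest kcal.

Weight in kg = 120 ÷ 2.2 = 54.5455 kg.
Protein = 1.8 g/kg × 54.5455 kg = 98.1818 g/day.
Protein energy = 98.1818 g × 4 kcal/g = 392.7273 kcal/day.

393 kcal/day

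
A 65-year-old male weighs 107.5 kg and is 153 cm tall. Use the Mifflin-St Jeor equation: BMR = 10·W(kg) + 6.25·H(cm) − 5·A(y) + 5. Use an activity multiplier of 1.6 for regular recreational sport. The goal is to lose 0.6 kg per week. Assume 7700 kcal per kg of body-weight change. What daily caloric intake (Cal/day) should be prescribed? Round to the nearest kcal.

Mifflin-St Jeor (male): BMR = 10(107.5) + 6.25(153) − 5(65) + 5 = 1075 + 956.25 − 325 + 5 = 1711.25 kcal/day.
TEE = 1711.25 × 1.6 = 2738 kcal/day.
Required daily deficit = 0.6 × 7700 ÷ 7 = 660 kcal/day.
Target intake = 2738 − 660 = 2078 kcal/day.

2078 Cal/day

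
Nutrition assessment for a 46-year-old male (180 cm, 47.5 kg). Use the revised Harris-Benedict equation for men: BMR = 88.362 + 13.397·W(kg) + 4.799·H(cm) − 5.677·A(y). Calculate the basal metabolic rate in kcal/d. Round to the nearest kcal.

Harris-Benedict: BMR = 88.362 + 13.397(47.5) + 4.799(180) − 5.677(46) = 1327.3975 kcal/day.

1327 kcal/d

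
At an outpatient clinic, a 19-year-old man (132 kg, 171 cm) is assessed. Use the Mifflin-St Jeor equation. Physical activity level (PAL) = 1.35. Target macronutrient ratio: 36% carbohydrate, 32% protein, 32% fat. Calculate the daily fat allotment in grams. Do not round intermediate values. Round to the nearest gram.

110 g/day

Mifflin-St Jeor (male): BMR = 10(132) + 6.25(171) − 5(19) + 5 = 1320 + 1068.75 − 95 + 5 = 2298.75 kcal/day.
TEE = 2298.75 × 1.35 = 3103.3125 kcal/day.
Fat energy = 32% × 3103.3125 = 993.06 kcal.
Fat = 993.06 ÷ 9 kcal/g = 110.34 g.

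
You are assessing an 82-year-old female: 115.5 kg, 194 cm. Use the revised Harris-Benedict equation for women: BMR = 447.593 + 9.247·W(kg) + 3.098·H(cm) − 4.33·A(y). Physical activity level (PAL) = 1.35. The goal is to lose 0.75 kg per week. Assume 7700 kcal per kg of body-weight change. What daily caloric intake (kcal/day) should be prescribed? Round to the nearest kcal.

Harris-Benedict: BMR = 447.593 + 9.247(115.5) + 3.098(194) − 4.33(82) = 1761.5735 kcal/day.
TEE = 1761.5735 × 1.35 = 2378.1242 kcal/day.
Required daily deficit = 0.75 × 7700 ÷ 7 = 825 kcal/day.
Target intake = 2378.1242 − 825 = 1553.1242 kcal/day.

1553 kcal/day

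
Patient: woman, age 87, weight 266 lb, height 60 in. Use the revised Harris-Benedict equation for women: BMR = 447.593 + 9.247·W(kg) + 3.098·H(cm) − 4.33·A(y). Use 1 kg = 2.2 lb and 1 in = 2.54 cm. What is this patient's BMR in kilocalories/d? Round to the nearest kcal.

1661 kilocalories/d

Convert to metric: weight = 266 ÷ 2.2 = 120.9091 kg; height = 60 × 2.54 = 152.4 cm.
Harris-Benedict: BMR = 447.593 + 9.247(120.9091) + 3.098(152.4) − 4.33(87) = 1661.0646 kcal/day.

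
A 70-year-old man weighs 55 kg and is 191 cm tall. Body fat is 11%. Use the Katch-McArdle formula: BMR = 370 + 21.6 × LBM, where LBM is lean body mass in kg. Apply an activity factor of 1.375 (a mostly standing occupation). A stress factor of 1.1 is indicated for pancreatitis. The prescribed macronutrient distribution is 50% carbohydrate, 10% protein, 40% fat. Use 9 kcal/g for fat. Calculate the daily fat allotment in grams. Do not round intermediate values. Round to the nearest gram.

LBM = 55 × (1 − 0.11) = 48.95 kg. Katch-McArdle: BMR = 370 + 21.6 × 48.95 = 1427.32 kcal/day.
TEE = 1427.32 × 1.375 = 1962.565 kcal/day.
With stress factor 1.1: 1962.565 × 1.1 = 2158.8215 kcal/day.
Fat energy = 40% × 2158.8215 = 863.5286 kcal.
Fat = 863.5286 ÷ 9 kcal/g = 95.9476 g.

96 g/day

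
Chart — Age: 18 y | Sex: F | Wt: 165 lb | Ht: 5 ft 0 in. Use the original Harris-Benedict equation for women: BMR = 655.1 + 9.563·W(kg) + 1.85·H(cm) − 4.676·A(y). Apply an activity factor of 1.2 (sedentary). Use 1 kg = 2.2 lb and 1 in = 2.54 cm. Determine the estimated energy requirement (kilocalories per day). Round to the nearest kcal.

1884 kilocalories per day

Convert to metric: weight = 165 ÷ 2.2 = 75 kg; height = (5×12 + 0) × 2.54 = 60 × 2.54 = 152.4 cm.
Harris-Benedict: BMR = 655.1 + 9.563(75) + 1.85(152.4) − 4.676(18) = 1570.097 kcal/day.
TEE = BMR × activity factor = 1570.097 × 1.2 = 1884.1164 kcal/day.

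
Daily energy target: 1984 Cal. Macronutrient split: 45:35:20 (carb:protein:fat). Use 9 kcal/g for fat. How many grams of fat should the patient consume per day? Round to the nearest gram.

44 g/day

Fat energy = 20% × 1984 = 396.8 kcal.
At 9 kcal/g: 396.8 ÷ 9 = 44.0889 g.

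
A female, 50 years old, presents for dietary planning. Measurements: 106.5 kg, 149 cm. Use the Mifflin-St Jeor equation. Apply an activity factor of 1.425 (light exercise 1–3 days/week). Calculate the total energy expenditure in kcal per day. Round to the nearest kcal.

2259 kcal per day

Mifflin-St Jeor (female): BMR = 10(106.5) + 6.25(149) − 5(50) − 161 = 1065 + 931.25 − 250 − 161 = 1585.25 kcal/day.
TEE = BMR × activity factor = 1585.25 × 1.425 = 2258.9813 kcal/day.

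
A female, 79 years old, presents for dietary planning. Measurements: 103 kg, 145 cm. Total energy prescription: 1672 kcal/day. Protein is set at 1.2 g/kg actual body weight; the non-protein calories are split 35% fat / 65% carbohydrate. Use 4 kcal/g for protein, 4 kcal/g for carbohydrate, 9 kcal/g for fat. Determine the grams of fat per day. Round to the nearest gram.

Protein = 1.2 × 103 = 123.6 g → 123.6 × 4 = 494.4 kcal.
Non-protein calories = 1672 − 494.4 = 1177.6 kcal.
Fat: 35% × 1177.6 = 412.16 kcal; carbohydrate: 765.44 kcal.
Fat: 412.16 kcal ÷ 9 kcal/g = 45.7956 g.

46 g/day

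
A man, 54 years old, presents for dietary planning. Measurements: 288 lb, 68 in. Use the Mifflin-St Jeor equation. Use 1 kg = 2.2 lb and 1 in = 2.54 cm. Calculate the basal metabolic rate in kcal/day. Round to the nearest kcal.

2124 kcal/day

Convert to metric: weight = 288 ÷ 2.2 = 130.9091 kg; height = 68 × 2.54 = 172.72 cm.
Mifflin-St Jeor (male): BMR = 10(130.9091) + 6.25(172.72) − 5(54) + 5 = 1309.0909 + 1079.5 − 270 + 5 = 2123.5909 kcal/day.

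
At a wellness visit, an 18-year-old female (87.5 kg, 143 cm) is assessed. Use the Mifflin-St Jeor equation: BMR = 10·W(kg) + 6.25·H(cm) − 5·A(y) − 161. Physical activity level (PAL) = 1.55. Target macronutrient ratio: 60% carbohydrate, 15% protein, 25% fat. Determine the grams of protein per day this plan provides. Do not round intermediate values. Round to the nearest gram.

Mifflin-St Jeor (female): BMR = 10(87.5) + 6.25(143) − 5(18) − 161 = 875 + 893.75 − 90 − 161 = 1517.75 kcal/day.
TEE = 1517.75 × 1.55 = 2352.5125 kcal/day.
Protein energy = 15% × 2352.5125 = 352.8769 kcal.
Protein = 352.8769 ÷ 4 kcal/g = 88.2192 g.

88 g/day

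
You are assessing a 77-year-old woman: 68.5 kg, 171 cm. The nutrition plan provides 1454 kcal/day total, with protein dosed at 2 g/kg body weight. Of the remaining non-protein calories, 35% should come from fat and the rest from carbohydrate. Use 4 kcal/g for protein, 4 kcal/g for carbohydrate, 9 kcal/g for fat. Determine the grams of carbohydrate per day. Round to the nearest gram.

Protein = 2 × 68.5 = 137 g → 137 × 4 = 548 kcal.
Non-protein calories = 1454 − 548 = 906 kcal.
Fat: 35% × 906 = 317.1 kcal; carbohydrate: 588.9 kcal.
Carbohydrate: 588.9 kcal ÷ 4 kcal/g = 147.225 g.

147 g/day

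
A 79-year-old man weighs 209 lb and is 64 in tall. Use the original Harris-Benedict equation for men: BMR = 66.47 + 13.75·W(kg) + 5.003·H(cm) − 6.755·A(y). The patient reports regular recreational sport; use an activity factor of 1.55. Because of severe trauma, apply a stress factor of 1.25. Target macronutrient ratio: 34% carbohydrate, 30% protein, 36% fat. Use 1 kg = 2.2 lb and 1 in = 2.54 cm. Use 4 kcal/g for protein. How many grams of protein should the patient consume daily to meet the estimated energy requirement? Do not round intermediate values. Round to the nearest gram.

Convert to metric: weight = 209 ÷ 2.2 = 95 kg; height = 64 × 2.54 = 162.56 cm.
Harris-Benedict: BMR = 66.47 + 13.75(95) + 5.003(162.56) − 6.755(79) = 1652.3627 kcal/day.
TEE = 1652.3627 × 1.55 = 2561.1622 kcal/day.
With stress factor 1.25: 2561.1622 × 1.25 = 3201.4527 kcal/day.
Protein energy = 30% × 3201.4527 = 960.4358 kcal.
Protein = 960.4358 ÷ 4 kcal/g = 240.109 g.

240 g/day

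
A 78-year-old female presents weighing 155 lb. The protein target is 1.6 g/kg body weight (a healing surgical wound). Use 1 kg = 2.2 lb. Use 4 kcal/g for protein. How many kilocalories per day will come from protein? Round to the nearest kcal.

Weight in kg = 155 ÷ 2.2 = 70.4545 kg.
Protein = 1.6 g/kg × 70.4545 kg = 112.7273 g/day.
Protein energy = 112.7273 g × 4 kcal/g = 450.9091 kcal/day.

451 kcal/day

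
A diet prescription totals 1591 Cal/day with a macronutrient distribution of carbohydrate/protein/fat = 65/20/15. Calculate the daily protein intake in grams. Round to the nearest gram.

80 g/day

Protein energy = 20% × 1591 = 318.2 kcal.
At 4 kcal/g: 318.2 ÷ 4 = 79.55 g.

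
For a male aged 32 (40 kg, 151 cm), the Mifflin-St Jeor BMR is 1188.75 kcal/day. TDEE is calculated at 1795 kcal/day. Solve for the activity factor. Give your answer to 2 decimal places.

Activity factor = TEE ÷ BMR = 1795 ÷ 1188.75 = 1.51.

1.51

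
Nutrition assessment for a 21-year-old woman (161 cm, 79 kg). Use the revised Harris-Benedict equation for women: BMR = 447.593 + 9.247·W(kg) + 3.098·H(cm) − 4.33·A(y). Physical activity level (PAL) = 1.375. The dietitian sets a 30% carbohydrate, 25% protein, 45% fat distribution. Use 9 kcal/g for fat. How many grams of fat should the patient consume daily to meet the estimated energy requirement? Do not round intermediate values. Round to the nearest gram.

109 g/day

Harris-Benedict: BMR = 447.593 + 9.247(79) + 3.098(161) − 4.33(21) = 1585.954 kcal/day.
TEE = 1585.954 × 1.375 = 2180.6868 kcal/day.
Fat energy = 45% × 2180.6868 = 981.309 kcal.
Fat = 981.309 ÷ 9 kcal/g = 109.0343 g.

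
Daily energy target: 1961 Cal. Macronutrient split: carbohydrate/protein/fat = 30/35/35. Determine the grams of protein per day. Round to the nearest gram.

172 g/day

Protein energy = 35% × 1961 = 686.35 kcal.
At 4 kcal/g: 686.35 ÷ 4 = 171.5875 g.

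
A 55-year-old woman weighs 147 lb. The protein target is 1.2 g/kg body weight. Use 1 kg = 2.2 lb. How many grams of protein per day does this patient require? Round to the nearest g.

80 g/day

Weight in kg = 147 ÷ 2.2 = 66.8182 kg.
Protein = 1.2 g/kg × 66.8182 kg = 80.1818 g/day.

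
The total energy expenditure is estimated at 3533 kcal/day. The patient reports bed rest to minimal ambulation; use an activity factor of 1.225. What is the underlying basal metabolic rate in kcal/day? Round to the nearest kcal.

2884 kcal/day

BMR = TEE ÷ activity factor = 3533 ÷ 1.225 = 2884.0816 kcal/day.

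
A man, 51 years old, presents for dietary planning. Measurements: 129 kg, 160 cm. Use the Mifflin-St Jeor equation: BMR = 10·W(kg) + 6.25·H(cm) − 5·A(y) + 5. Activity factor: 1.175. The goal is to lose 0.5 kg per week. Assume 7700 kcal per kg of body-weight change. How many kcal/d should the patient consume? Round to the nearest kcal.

1847 kcal/d

Mifflin-St Jeor (male): BMR = 10(129) + 6.25(160) − 5(51) + 5 = 1290 + 1000 − 255 + 5 = 2040 kcal/day.
TEE = 2040 × 1.175 = 2397 kcal/day.
Required daily deficit = 0.5 × 7700 ÷ 7 = 550 kcal/day.
Target intake = 2397 − 550 = 1847 kcal/day.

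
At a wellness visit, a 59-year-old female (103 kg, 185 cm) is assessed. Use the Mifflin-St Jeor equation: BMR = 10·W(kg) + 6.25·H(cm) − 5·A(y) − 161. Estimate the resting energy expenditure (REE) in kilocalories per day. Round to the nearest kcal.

1730 kilocalories per day

Mifflin-St Jeor (female): BMR = 10(103) + 6.25(185) − 5(59) − 161 = 1030 + 1156.25 − 295 − 161 = 1730.25 kcal/day.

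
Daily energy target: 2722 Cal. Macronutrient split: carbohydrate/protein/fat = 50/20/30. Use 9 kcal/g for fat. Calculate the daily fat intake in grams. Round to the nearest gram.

Fat energy = 30% × 2722 = 816.6 kcal.
At 9 kcal/g: 816.6 ÷ 9 = 90.7333 g.

91 g/day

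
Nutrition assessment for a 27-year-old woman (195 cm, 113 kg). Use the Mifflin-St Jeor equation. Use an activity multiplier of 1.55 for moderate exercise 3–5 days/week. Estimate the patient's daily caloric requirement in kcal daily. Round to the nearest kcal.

3182 kcal daily

Mifflin-St Jeor (female): BMR = 10(113) + 6.25(195) − 5(27) − 161 = 1130 + 1218.75 − 135 − 161 = 2052.75 kcal/day.
TEE = BMR × activity factor = 2052.75 × 1.55 = 3181.7625 kcal/day.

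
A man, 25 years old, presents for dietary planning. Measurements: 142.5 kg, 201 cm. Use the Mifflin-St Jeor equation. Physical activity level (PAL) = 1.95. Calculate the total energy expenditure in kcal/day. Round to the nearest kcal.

4994 kcal/day

Mifflin-St Jeor (male): BMR = 10(142.5) + 6.25(201) − 5(25) + 5 = 1425 + 1256.25 − 125 + 5 = 2561.25 kcal/day.
TEE = BMR × activity factor = 2561.25 × 1.95 = 4994.4375 kcal/day.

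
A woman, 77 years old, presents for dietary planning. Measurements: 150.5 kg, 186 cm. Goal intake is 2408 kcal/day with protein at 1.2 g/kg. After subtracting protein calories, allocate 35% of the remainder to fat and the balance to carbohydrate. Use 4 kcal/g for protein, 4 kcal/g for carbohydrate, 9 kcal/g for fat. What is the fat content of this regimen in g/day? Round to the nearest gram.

66 g/day

Protein = 1.2 × 150.5 = 180.6 g → 180.6 × 4 = 722.4 kcal.
Non-protein calories = 2408 − 722.4 = 1685.6 kcal.
Fat: 35% × 1685.6 = 589.96 kcal; carbohydrate: 1095.64 kcal.
Fat: 589.96 kcal ÷ 9 kcal/g = 65.5511 g.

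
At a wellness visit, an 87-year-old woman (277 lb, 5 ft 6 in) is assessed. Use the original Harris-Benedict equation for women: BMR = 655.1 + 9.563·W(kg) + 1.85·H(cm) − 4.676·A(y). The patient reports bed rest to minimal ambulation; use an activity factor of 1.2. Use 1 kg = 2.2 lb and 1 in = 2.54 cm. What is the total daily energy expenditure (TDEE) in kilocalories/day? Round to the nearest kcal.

Convert to metric: weight = 277 ÷ 2.2 = 125.9091 kg; height = (5×12 + 6) × 2.54 = 66 × 2.54 = 167.64 cm.
Harris-Benedict: BMR = 655.1 + 9.563(125.9091) + 1.85(167.64) − 4.676(87) = 1762.4906 kcal/day.
TEE = BMR × activity factor = 1762.4906 × 1.2 = 2114.9888 kcal/day.

2115 kilocalories/day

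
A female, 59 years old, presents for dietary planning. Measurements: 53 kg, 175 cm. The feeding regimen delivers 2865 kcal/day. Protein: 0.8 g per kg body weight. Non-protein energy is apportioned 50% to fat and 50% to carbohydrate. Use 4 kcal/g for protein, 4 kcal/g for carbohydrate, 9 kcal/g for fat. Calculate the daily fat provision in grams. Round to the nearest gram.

Protein = 0.8 × 53 = 42.4 g → 42.4 × 4 = 169.6 kcal.
Non-protein calories = 2865 − 169.6 = 2695.4 kcal.
Fat: 50% × 2695.4 = 1347.7 kcal; carbohydrate: 1347.7 kcal.
Fat: 1347.7 kcal ÷ 9 kcal/g = 149.7444 g.

150 g/day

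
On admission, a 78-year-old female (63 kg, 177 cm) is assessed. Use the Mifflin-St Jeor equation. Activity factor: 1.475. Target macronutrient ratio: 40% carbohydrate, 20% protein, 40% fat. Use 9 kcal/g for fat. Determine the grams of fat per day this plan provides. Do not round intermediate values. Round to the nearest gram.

78 g/day

Mifflin-St Jeor (female): BMR = 10(63) + 6.25(177) − 5(78) − 161 = 630 + 1106.25 − 390 − 161 = 1185.25 kcal/day.
TEE = 1185.25 × 1.475 = 1748.2438 kcal/day.
Fat energy = 40% × 1748.2438 = 699.2975 kcal.
Fat = 699.2975 ÷ 9 kcal/g = 77.6997 g.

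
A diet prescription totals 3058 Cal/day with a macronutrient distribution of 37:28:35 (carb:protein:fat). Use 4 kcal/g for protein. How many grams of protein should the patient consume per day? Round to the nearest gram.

214 g/day

Protein energy = 28% × 3058 = 856.24 kcal.
At 4 kcal/g: 856.24 ÷ 4 = 214.06 g.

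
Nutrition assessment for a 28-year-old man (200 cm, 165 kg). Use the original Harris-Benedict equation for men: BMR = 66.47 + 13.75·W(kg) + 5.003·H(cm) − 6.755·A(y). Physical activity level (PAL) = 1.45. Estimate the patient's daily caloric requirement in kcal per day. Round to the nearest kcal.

4563 kcal per day

Harris-Benedict: BMR = 66.47 + 13.75(165) + 5.003(200) − 6.755(28) = 3146.68 kcal/day.
TEE = BMR × activity factor = 3146.68 × 1.45 = 4562.686 kcal/day.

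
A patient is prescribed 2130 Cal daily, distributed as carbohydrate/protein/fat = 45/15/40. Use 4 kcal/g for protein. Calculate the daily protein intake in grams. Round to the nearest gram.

80 g/day

Protein energy = 15% × 2130 = 319.5 kcal.
At 4 kcal/g: 319.5 ÷ 4 = 79.875 g.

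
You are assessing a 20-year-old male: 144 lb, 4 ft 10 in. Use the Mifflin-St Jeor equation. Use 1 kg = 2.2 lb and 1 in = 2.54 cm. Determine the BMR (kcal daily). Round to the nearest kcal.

1480 kcal daily

Convert to metric: weight = 144 ÷ 2.2 = 65.4545 kg; height = (4×12 + 10) × 2.54 = 58 × 2.54 = 147.32 cm.
Mifflin-St Jeor (male): BMR = 10(65.4545) + 6.25(147.32) − 5(20) + 5 = 654.5455 + 920.75 − 100 + 5 = 1480.2955 kcal/day.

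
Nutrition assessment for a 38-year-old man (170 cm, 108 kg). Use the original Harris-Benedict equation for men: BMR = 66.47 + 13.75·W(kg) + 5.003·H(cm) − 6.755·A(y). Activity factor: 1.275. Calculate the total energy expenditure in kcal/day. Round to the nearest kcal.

2735 kcal/day

Harris-Benedict: BMR = 66.47 + 13.75(108) + 5.003(170) − 6.755(38) = 2145.29 kcal/day.
TEE = BMR × activity factor = 2145.29 × 1.275 = 2735.2448 kcal/day.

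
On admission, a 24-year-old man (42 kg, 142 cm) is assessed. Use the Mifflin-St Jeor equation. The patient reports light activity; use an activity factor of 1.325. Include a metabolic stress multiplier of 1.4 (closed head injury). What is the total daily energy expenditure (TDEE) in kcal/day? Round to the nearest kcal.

2212 kcal/day

Mifflin-St Jeor (male): BMR = 10(42) + 6.25(142) − 5(24) + 5 = 420 + 887.5 − 120 + 5 = 1192.5 kcal/day.
TEE = BMR × activity factor = 1192.5 × 1.325 = 1580.0625 kcal/day.
Apply stress factor: 1580.0625 × 1.4 = 2212.0875 kcal/day.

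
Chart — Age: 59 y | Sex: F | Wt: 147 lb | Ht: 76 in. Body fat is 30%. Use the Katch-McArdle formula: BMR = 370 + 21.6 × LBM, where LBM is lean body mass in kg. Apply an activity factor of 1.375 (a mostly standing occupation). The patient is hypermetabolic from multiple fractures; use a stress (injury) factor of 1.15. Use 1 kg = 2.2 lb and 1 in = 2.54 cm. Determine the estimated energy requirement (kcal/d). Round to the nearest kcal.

2183 kcal/d

Convert to metric: weight = 147 ÷ 2.2 = 66.8182 kg; height = 76 × 2.54 = 193.04 cm.
LBM = 66.8182 × (1 − 0.3) = 46.7727 kg. Katch-McArdle: BMR = 370 + 21.6 × 46.7727 = 1380.2909 kcal/day.
TEE = BMR × activity factor = 1380.2909 × 1.375 = 1897.9 kcal/day.
Apply stress factor: 1897.9 × 1.15 = 2182.585 kcal/day.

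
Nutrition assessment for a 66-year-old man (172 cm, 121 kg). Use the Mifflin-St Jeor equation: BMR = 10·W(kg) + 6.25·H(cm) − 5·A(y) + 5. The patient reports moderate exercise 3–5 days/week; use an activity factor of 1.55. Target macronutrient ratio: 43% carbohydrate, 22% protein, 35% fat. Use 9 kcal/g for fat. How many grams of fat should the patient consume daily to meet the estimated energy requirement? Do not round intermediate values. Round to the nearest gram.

Mifflin-St Jeor (male): BMR = 10(121) + 6.25(172) − 5(66) + 5 = 1210 + 1075 − 330 + 5 = 1960 kcal/day.
TEE = 1960 × 1.55 = 3038 kcal/day.
Fat energy = 35% × 3038 = 1063.3 kcal.
Fat = 1063.3 ÷ 9 kcal/g = 118.1444 g.

118 g/day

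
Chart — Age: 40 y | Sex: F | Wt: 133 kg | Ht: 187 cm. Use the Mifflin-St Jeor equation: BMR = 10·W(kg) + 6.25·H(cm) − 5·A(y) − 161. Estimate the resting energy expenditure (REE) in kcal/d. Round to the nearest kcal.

2138 kcal/d

Mifflin-St Jeor (female): BMR = 10(133) + 6.25(187) − 5(40) − 161 = 1330 + 1168.75 − 200 − 161 = 2137.75 kcal/day.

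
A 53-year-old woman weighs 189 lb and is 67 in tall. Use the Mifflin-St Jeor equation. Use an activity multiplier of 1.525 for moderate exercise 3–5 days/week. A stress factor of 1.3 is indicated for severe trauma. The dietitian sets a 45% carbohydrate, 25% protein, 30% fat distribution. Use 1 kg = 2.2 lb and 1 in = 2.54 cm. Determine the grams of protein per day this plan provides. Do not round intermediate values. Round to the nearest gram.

185 g/day

Convert to metric: weight = 189 ÷ 2.2 = 85.9091 kg; height = 67 × 2.54 = 170.18 cm.
Mifflin-St Jeor (female): BMR = 10(85.9091) + 6.25(170.18) − 5(53) − 161 = 859.0909 + 1063.625 − 265 − 161 = 1496.7159 kcal/day.
TEE = 1496.7159 × 1.525 = 2282.4918 kcal/day.
With stress factor 1.3: 2282.4918 × 1.3 = 2967.2393 kcal/day.
Protein energy = 25% × 2967.2393 = 741.8098 kcal.
Protein = 741.8098 ÷ 4 kcal/g = 185.4525 g.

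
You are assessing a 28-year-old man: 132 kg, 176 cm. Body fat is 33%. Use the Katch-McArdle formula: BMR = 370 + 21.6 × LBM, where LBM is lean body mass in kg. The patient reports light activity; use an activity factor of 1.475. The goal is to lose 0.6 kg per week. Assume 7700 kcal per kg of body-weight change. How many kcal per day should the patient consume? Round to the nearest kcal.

2703 kcal per day

LBM = 132 × (1 − 0.33) = 88.44 kg. Katch-McArdle: BMR = 370 + 21.6 × 88.44 = 2280.304 kcal/day.
TEE = 2280.304 × 1.475 = 3363.4484 kcal/day.
Required daily deficit = 0.6 × 7700 ÷ 7 = 660 kcal/day.
Target intake = 3363.4484 − 660 = 2703.4484 kcal/day.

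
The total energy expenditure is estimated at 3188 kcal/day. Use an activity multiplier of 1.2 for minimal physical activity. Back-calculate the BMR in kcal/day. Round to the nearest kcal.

2657 kcal/day

BMR = TEE ÷ activity factor = 3188 ÷ 1.2 = 2656.6667 kcal/day.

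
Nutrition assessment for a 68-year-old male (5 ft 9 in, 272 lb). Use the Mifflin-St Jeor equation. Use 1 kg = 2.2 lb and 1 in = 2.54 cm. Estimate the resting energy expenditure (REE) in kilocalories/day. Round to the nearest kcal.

1997 kilocalories/day

Convert to metric: weight = 272 ÷ 2.2 = 123.6364 kg; height = (5×12 + 9) × 2.54 = 69 × 2.54 = 175.26 cm.
Mifflin-St Jeor (male): BMR = 10(123.6364) + 6.25(175.26) − 5(68) + 5 = 1236.3636 + 1095.375 − 340 + 5 = 1996.7386 kcal/day.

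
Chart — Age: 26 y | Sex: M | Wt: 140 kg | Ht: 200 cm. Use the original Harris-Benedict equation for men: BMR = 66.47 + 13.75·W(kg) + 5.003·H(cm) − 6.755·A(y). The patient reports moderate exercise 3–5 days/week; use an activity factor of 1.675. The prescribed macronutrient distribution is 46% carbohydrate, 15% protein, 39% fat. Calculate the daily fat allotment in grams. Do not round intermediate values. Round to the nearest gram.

204 g/day

Harris-Benedict: BMR = 66.47 + 13.75(140) + 5.003(200) − 6.755(26) = 2816.44 kcal/day.
TEE = 2816.44 × 1.675 = 4717.537 kcal/day.
Fat energy = 39% × 4717.537 = 1839.8394 kcal.
Fat = 1839.8394 ÷ 9 kcal/g = 204.4266 g.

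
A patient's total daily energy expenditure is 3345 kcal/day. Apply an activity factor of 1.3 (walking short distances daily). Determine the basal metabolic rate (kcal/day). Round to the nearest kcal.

BMR = TEE ÷ activity factor = 3345 ÷ 1.3 = 2573.0769 kcal/day.

2573 kcal/day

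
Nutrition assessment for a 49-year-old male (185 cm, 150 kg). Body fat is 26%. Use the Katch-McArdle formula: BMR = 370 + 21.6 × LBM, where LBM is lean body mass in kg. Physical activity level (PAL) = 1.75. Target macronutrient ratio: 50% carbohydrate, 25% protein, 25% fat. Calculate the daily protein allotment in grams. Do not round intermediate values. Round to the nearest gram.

303 g/day

LBM = 150 × (1 − 0.26) = 111 kg. Katch-McArdle: BMR = 370 + 21.6 × 111 = 2767.6 kcal/day.
TEE = 2767.6 × 1.75 = 4843.3 kcal/day.
Protein energy = 25% × 4843.3 = 1210.825 kcal.
Protein = 1210.825 ÷ 4 kcal/g = 302.7063 g.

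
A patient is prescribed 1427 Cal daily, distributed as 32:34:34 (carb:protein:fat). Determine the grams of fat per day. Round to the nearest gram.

Fat energy = 34% × 1427 = 485.18 kcal.
At 9 kcal/g: 485.18 ÷ 9 = 53.9089 g.

54 g/day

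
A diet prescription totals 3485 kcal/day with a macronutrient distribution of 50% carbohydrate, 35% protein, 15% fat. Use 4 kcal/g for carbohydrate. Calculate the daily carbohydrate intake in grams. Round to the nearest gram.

Carbohydrate energy = 50% × 3485 = 1742.5 kcal.
At 4 kcal/g: 1742.5 ÷ 4 = 435.625 g.

436 g/day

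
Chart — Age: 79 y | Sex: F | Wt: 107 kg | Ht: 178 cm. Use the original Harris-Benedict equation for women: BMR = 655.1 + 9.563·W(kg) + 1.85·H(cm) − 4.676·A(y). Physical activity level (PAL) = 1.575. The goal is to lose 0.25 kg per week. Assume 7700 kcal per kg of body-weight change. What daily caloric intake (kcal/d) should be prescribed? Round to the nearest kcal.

Harris-Benedict: BMR = 655.1 + 9.563(107) + 1.85(178) − 4.676(79) = 1638.237 kcal/day.
TEE = 1638.237 × 1.575 = 2580.2233 kcal/day.
Required daily deficit = 0.25 × 7700 ÷ 7 = 275 kcal/day.
Target intake = 2580.2233 − 275 = 2305.2233 kcal/day.

2305 kcal/d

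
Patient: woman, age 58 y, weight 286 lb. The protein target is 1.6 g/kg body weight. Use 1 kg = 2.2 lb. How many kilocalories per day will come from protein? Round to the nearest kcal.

Weight in kg = 286 ÷ 2.2 = 130 kg.
Protein = 1.6 g/kg × 130 kg = 208 g/day.
Protein energy = 208 g × 4 kcal/g = 832 kcal/day.

832 kcal/day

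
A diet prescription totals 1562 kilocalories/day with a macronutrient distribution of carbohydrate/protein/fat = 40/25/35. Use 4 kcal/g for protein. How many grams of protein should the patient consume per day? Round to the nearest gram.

98 g/day

Protein energy = 25% × 1562 = 390.5 kcal.
At 4 kcal/g: 390.5 ÷ 4 = 97.625 g.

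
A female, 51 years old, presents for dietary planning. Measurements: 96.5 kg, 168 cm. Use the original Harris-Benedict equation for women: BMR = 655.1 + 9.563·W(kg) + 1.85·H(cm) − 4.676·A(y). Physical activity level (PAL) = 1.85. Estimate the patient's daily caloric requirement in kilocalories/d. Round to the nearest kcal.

Harris-Benedict: BMR = 655.1 + 9.563(96.5) + 1.85(168) − 4.676(51) = 1650.2535 kcal/day.
TEE = BMR × activity factor = 1650.2535 × 1.85 = 3052.969 kcal/day.

3053 kilocalories/d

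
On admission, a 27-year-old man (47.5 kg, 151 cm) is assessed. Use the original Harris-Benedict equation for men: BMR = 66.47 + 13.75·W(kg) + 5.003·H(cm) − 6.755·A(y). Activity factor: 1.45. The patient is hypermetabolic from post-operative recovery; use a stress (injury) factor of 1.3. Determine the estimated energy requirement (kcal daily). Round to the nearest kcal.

Harris-Benedict: BMR = 66.47 + 13.75(47.5) + 5.003(151) − 6.755(27) = 1292.663 kcal/day.
TEE = BMR × activity factor = 1292.663 × 1.45 = 1874.3614 kcal/day.
Apply stress factor: 1874.3614 × 1.3 = 2436.6698 kcal/day.

2437 kcal daily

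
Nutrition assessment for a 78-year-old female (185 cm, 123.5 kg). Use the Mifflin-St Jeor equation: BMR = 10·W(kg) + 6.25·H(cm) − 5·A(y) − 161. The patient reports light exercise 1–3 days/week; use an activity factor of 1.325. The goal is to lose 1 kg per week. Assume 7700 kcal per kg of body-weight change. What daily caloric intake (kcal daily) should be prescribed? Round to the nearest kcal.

Mifflin-St Jeor (female): BMR = 10(123.5) + 6.25(185) − 5(78) − 161 = 1235 + 1156.25 − 390 − 161 = 1840.25 kcal/day.
TEE = 1840.25 × 1.325 = 2438.3313 kcal/day.
Required daily deficit = 1 × 7700 ÷ 7 = 1100 kcal/day.
Target intake = 2438.3313 − 1100 = 1338.3313 kcal/day.

1338 kcal daily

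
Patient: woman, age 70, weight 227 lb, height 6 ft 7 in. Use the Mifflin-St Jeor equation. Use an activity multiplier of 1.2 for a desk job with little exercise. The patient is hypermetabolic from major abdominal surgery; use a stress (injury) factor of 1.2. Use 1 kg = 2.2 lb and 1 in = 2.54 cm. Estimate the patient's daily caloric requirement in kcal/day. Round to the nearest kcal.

Convert to metric: weight = 227 ÷ 2.2 = 103.1818 kg; height = (6×12 + 7) × 2.54 = 79 × 2.54 = 200.66 cm.
Mifflin-St Jeor (female): BMR = 10(103.1818) + 6.25(200.66) − 5(70) − 161 = 1031.8182 + 1254.125 − 350 − 161 = 1774.9432 kcal/day.
TEE = BMR × activity factor = 1774.9432 × 1.2 = 2129.9318 kcal/day.
Apply stress factor: 2129.9318 × 1.2 = 2555.9182 kcal/day.

2556 kcal/day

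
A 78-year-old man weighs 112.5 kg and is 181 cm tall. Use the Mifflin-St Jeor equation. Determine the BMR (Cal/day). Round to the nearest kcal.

1871 Cal/day

Mifflin-St Jeor (male): BMR = 10(112.5) + 6.25(181) − 5(78) + 5 = 1125 + 1131.25 − 390 + 5 = 1871.25 kcal/day.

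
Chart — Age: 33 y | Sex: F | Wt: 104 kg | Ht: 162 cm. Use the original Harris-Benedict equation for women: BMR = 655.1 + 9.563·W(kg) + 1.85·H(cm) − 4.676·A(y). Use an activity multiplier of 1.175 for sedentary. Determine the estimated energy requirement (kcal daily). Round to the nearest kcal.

Harris-Benedict: BMR = 655.1 + 9.563(104) + 1.85(162) − 4.676(33) = 1795.044 kcal/day.
TEE = BMR × activity factor = 1795.044 × 1.175 = 2109.1767 kcal/day.

2109 kcal daily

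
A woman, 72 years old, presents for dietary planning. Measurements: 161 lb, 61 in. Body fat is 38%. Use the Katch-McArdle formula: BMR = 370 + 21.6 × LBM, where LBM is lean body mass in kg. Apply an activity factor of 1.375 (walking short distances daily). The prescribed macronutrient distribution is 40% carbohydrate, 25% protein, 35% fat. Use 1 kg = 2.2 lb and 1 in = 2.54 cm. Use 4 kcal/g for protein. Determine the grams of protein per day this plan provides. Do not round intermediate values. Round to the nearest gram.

116 g/day

Convert to metric: weight = 161 ÷ 2.2 = 73.1818 kg; height = 61 × 2.54 = 154.94 cm.
LBM = 73.1818 × (1 − 0.38) = 45.3727 kg. Katch-McArdle: BMR = 370 + 21.6 × 45.3727 = 1350.0509 kcal/day.
TEE = 1350.0509 × 1.375 = 1856.32 kcal/day.
Protein energy = 25% × 1856.32 = 464.08 kcal.
Protein = 464.08 ÷ 4 kcal/g = 116.02 g.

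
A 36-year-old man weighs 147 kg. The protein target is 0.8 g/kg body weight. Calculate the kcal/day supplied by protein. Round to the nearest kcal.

470 kcal/day

Protein = 0.8 g/kg × 147 kg = 117.6 g/day.
Protein energy = 117.6 g × 4 kcal/g = 470.4 kcal/day.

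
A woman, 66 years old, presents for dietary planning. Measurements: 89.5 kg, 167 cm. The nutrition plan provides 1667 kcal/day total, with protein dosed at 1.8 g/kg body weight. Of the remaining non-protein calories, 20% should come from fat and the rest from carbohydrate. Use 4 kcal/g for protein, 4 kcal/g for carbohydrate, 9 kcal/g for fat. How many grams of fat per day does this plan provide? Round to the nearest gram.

23 g/day

Protein = 1.8 × 89.5 = 161.1 g → 161.1 × 4 = 644.4 kcal.
Non-protein calories = 1667 − 644.4 = 1022.6 kcal.
Fat: 20% × 1022.6 = 204.52 kcal; carbohydrate: 818.08 kcal.
Fat: 204.52 kcal ÷ 9 kcal/g = 22.7244 g.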